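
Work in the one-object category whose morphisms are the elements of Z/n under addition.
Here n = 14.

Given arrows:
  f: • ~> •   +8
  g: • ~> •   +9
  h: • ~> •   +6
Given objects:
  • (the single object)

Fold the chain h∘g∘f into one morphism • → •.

  0 +8≡8 +9≡3 +6≡9  (mod 14)
⟦path⟧: +9

Answer: +9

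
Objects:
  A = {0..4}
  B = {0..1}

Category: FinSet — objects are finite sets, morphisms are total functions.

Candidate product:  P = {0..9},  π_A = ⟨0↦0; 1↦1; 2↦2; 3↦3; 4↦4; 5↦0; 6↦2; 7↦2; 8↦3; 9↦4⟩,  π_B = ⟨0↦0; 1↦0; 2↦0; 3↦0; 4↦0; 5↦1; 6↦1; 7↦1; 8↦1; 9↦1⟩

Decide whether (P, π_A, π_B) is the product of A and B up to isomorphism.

Answer: NOT A VALID PRODUCT — duplicate pair at indices 7,6

Work:
|A|·|B| = 5·2 = 10;  |P| = 10
Check the pairing map k ↦ (π_A(k), π_B(k)):
  0 ↦ (0,0)
  1 ↦ (1,0)
  2 ↦ (2,0)
  3 ↦ (3,0)
  4 ↦ (4,0)
  5 ↦ (0,1)
  6 ↦ (2,1)
  7 ↦ (2,1)  ✗ repeats pair of k=6
  8 ↦ (3,1)
  9 ↦ (4,1)
distinct pairs in image: 9 / 10 needed
  → (2,1) hit at k=6 and k=7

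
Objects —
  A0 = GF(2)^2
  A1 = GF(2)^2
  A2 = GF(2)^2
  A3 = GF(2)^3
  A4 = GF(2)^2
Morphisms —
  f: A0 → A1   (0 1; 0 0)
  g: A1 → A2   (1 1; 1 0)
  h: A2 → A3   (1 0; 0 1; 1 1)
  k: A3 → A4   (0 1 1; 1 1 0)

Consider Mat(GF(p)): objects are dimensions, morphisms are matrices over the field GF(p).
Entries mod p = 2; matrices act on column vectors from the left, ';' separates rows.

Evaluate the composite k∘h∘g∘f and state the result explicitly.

  e0=[1,0] f→[0,0] g→[0,0] h→[0,0,0] k→[0,0]
  e1=[0,1] f→[1,0] g→[1,1] h→[1,1,0] k→[1,0]
result: (0 1; 0 0)

Answer: (0 1; 0 0)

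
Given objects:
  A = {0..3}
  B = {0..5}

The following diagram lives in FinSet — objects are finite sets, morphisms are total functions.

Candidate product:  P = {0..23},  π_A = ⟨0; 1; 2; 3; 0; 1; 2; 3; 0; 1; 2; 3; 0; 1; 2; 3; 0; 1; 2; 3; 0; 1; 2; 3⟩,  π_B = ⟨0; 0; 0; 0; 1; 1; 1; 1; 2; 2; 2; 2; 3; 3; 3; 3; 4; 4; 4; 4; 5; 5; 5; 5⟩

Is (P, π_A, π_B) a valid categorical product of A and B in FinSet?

Answer: VALID PRODUCT

Trace:
|A|·|B| = 4·6 = 24;  |P| = 24
Check the pairing map k ↦ (π_A(k), π_B(k)):
  0 -> (0,0)
  1 -> (1,0)
  2 -> (2,0)
  3 -> (3,0)
  4 -> (0,1)
  5 -> (1,1)
  6 -> (2,1)
  7 -> (3,1)
  8 -> (0,2)
  9 -> (1,2)
  10 -> (2,2)
  11 -> (3,2)
  12 -> (0,3)
  13 -> (1,3)
  14 -> (2,3)
  15 -> (3,3)
  16 -> (0,4)
  17 -> (1,4)
  18 -> (2,4)
  19 -> (3,4)
  20 -> (0,5)
  21 -> (1,5)
  22 -> (2,5)
  23 -> (3,5)
distinct pairs in image: 24 / 24 needed
  → bijection onto A×B; projections well-typed.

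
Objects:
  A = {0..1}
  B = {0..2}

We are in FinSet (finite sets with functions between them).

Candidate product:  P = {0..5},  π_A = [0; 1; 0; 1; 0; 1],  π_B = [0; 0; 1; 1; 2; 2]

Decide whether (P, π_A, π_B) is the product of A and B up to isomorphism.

Answer: VALID PRODUCT

Work:
|A|·|B| = 2·3 = 6;  |P| = 6
Check the pairing map k ↦ (π_A(k), π_B(k)):
  0 ↦ (0,0)
  1 ↦ (1,0)
  2 ↦ (0,1)
  3 ↦ (1,1)
  4 ↦ (0,2)
  5 ↦ (1,2)
distinct pairs in image: 6 / 6 needed
  → bijection onto A×B; projections well-typed.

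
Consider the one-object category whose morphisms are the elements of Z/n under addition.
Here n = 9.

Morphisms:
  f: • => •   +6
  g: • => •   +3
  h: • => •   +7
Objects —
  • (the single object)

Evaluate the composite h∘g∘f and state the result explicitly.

  0 +6≡6 +3≡0 +7≡7  (mod 9)
result: +7

Answer: +7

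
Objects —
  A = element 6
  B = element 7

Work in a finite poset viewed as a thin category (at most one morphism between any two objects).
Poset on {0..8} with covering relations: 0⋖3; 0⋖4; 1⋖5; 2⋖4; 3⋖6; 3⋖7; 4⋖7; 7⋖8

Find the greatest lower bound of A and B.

Common predecessors of 6,7: {0,3}
  0 <= 3
  3 <= 3
glb = 3

Answer: A∧B = 3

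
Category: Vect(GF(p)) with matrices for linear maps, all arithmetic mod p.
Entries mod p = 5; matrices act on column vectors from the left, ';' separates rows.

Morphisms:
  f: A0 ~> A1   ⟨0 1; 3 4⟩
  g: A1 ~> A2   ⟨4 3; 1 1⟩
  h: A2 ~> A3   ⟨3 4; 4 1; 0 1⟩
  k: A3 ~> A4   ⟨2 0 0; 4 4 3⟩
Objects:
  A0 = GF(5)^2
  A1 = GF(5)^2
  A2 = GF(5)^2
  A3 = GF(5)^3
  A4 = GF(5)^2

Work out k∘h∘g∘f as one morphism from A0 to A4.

Answer: ⟨3 1; 1 3⟩

Derivation:
  e0=⟨1,0⟩ f~>⟨0,3⟩ g~>⟨4,3⟩ h~>⟨4,4,3⟩ k~>⟨3,1⟩
  e1=⟨0,1⟩ f~>⟨1,4⟩ g~>⟨1,0⟩ h~>⟨3,4,0⟩ k~>⟨1,3⟩
result: ⟨3 1; 1 3⟩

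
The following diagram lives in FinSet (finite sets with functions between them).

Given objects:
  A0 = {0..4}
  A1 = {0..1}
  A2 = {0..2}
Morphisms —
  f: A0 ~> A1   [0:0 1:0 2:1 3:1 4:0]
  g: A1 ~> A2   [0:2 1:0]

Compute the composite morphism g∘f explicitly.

  0 f~>0 g~>2
  1 f~>0 g~>2
  2 f~>1 g~>0
  3 f~>1 g~>0
  4 f~>0 g~>2
⟦path⟧: [0:2 1:2 2:0 3:0 4:2]

Answer: [0:2 1:2 2:0 3:0 4:2]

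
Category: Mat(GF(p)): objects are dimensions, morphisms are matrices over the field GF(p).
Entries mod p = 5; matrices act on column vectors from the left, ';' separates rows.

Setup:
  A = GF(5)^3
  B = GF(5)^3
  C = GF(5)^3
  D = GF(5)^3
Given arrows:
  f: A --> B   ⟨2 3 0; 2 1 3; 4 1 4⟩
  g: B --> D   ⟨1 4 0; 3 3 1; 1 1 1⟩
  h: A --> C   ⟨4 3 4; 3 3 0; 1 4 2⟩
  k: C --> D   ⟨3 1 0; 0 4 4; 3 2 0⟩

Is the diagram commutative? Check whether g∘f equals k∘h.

Answer: COMMUTES

Derivation:
Path 1 = f;g:
  e0=[1,0,0] f-->[2,2,4] g-->[0,1,3]
  e1=[0,1,0] f-->[3,1,1] g-->[2,3,0]
  e2=[0,0,1] f-->[0,3,4] g-->[2,3,2]
  ⟦path⟧₁ = ⟨0 2 2; 1 3 3; 3 0 2⟩
Path 2 = h;k:
  e0=[1,0,0] h-->[4,3,1] k-->[0,1,3]
  e1=[0,1,0] h-->[3,3,4] k-->[2,3,0]
  e2=[0,0,1] h-->[4,0,2] k-->[2,3,2]
  ⟦path⟧₂ = ⟨0 2 2; 1 3 3; 3 0 2⟩
Equal? equal; square commutes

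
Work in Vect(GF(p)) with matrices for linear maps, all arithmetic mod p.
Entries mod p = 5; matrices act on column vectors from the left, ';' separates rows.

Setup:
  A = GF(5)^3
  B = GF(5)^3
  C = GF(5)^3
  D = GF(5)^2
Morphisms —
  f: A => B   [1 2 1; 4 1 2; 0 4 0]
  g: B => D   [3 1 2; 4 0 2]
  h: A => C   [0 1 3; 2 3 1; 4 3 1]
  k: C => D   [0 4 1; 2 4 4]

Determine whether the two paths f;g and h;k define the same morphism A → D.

1) trace f;g:
  e0=[1,0,0] f=>[1,4,0] g=>[2,4]
  e1=[0,1,0] f=>[2,1,4] g=>[0,1]
  e2=[0,0,1] f=>[1,2,0] g=>[0,4]
  ⟦path⟧₁ = [2 0 0; 4 1 4]
2) trace h;k:
  e0=[1,0,0] h=>[0,2,4] k=>[2,4]
  e1=[0,1,0] h=>[1,3,3] k=>[0,1]
  e2=[0,0,1] h=>[3,1,1] k=>[0,4]
  ⟦path⟧₂ = [2 0 0; 4 1 4]
Equal? YES — commutes

Answer: COMMUTES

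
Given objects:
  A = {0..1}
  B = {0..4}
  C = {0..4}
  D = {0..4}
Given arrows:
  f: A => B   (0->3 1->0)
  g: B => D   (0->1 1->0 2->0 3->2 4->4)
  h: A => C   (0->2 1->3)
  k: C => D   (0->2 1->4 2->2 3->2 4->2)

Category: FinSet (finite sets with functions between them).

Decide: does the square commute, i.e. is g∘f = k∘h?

Answer: DOES NOT COMMUTE

Derivation:
Path 1 = f;g:
  0 f=>3 g=>2
  1 f=>0 g=>1
  composite₁ = (0->2 1->1)
Path 2 = h;k:
  0 h=>2 k=>2
  1 h=>3 k=>2
  composite₂ = (0->2 1->2)
Equal? differ; not commutative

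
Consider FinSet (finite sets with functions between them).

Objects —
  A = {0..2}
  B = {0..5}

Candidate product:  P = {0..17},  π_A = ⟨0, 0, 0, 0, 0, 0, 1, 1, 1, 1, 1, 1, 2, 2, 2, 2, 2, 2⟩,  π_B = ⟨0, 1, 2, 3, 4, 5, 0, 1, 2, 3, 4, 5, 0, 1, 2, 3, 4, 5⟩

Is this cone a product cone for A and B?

|A|·|B| = 3·6 = 18;  |P| = 18
Check the pairing map k ↦ (π_A(k), π_B(k)):
  0 : (0,0)
  1 : (0,1)
  2 : (0,2)
  3 : (0,3)
  4 : (0,4)
  5 : (0,5)
  6 : (1,0)
  7 : (1,1)
  8 : (1,2)
  9 : (1,3)
  10 : (1,4)
  11 : (1,5)
  12 : (2,0)
  13 : (2,1)
  14 : (2,2)
  15 : (2,3)
  16 : (2,4)
  17 : (2,5)
distinct pairs in image: 18 / 18 needed
  → bijection onto A×B; projections well-typed.

Answer: VALID PRODUCT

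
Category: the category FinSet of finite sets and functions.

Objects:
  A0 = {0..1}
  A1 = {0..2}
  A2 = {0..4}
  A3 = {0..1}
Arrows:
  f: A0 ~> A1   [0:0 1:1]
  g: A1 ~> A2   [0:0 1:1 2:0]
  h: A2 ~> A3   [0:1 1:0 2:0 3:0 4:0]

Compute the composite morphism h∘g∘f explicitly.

Answer: [0:1 1:0]

Work:
  0 f~>0 g~>0 h~>1
  1 f~>1 g~>1 h~>0
result: [0:1 1:0]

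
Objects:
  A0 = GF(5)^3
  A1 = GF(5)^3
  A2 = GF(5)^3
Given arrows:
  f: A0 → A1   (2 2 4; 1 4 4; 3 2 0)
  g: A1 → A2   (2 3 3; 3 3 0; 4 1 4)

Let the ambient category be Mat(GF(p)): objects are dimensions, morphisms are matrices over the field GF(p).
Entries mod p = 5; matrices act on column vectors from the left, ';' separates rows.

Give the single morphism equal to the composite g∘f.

  e0=(1,0,0) f→(2,1,3) g→(1,4,1)
  e1=(0,1,0) f→(2,4,2) g→(2,3,0)
  e2=(0,0,1) f→(4,4,0) g→(0,4,0)
composite: (1 2 0; 4 3 4; 1 0 0)

Answer: (1 2 0; 4 3 4; 1 0 0)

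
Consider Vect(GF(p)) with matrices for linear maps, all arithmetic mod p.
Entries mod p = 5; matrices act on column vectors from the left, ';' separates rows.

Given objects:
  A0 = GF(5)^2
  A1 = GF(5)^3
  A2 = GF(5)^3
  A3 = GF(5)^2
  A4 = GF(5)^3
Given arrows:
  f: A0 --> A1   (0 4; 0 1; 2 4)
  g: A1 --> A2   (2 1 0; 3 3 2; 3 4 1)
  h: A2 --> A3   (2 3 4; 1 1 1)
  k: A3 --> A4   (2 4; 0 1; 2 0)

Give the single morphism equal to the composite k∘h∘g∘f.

Answer: (4 2; 1 2; 0 4)

Trace:
  e0=(1,0) f-->(0,0,2) g-->(0,4,2) h-->(0,1) k-->(4,1,0)
  e1=(0,1) f-->(4,1,4) g-->(4,3,0) h-->(2,2) k-->(2,2,4)
⟦path⟧: (4 2; 1 2; 0 4)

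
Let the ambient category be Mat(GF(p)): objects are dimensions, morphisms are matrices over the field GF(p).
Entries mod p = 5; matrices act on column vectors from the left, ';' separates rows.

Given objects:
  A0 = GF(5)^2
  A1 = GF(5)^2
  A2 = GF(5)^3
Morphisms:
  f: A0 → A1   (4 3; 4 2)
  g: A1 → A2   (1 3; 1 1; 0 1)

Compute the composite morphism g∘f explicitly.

Answer: (1 4; 3 0; 4 2)

Trace:
  e0=[1,0] f→[4,4] g→[1,3,4]
  e1=[0,1] f→[3,2] g→[4,0,2]
composite: (1 4; 3 0; 4 2)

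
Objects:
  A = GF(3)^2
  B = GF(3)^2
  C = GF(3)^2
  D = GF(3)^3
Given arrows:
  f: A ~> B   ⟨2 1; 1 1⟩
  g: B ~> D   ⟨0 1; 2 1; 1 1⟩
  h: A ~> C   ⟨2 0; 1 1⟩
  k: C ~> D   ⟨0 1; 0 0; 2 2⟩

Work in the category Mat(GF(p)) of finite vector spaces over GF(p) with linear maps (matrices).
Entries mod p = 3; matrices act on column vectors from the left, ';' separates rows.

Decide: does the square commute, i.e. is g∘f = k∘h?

Along f;g (path 1):
  e0=[1,0] f~>[2,1] g~>[1,2,0]
  e1=[0,1] f~>[1,1] g~>[1,0,2]
  composite₁ = ⟨1 1; 2 0; 0 2⟩
Along h;k (path 2):
  e0=[1,0] h~>[2,1] k~>[1,0,0]
  e1=[0,1] h~>[0,1] k~>[1,0,2]
  composite₂ = ⟨1 1; 0 0; 0 2⟩
Equal? NO — does not commute

Answer: DOES NOT COMMUTE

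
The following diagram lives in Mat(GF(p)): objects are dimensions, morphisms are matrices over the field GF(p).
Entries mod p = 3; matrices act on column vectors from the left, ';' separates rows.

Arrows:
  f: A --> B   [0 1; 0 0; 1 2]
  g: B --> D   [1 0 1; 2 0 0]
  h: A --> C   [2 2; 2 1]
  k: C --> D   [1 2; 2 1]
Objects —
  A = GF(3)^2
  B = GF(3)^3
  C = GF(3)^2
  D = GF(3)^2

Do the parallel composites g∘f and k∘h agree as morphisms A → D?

Path 1 = f;g:
  e0=(1,0) f-->(0,0,1) g-->(1,0)
  e1=(0,1) f-->(1,0,2) g-->(0,2)
  ⟦path⟧₁ = [1 0; 0 2]
Path 2 = h;k:
  e0=(1,0) h-->(2,2) k-->(0,0)
  e1=(0,1) h-->(2,1) k-->(1,2)
  ⟦path⟧₂ = [0 1; 0 2]
Equal? NO — does not commute

Answer: DOES NOT COMMUTE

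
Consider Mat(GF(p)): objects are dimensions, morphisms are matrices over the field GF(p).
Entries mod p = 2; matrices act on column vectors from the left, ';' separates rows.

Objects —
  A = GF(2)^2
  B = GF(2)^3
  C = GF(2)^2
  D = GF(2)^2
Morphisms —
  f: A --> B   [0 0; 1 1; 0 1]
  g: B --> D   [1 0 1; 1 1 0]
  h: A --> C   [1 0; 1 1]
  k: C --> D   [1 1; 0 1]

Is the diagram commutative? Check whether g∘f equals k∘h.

Answer: COMMUTES

Derivation:
Along f;g (path 1):
  e0=(1,0) f-->(0,1,0) g-->(0,1)
  e1=(0,1) f-->(0,1,1) g-->(1,1)
  composite₁ = [0 1; 1 1]
Along h;k (path 2):
  e0=(1,0) h-->(1,1) k-->(0,1)
  e1=(0,1) h-->(0,1) k-->(1,1)
  composite₂ = [0 1; 1 1]
Equal? equal; square commutes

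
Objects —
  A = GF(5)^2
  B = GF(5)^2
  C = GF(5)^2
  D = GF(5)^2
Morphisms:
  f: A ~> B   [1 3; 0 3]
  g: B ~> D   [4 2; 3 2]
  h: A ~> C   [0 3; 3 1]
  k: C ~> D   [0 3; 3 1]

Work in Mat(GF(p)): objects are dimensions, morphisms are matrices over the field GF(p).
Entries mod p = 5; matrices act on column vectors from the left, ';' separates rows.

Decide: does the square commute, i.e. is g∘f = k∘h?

Answer: COMMUTES

Trace:
1) trace f;g:
  e0=⟨1,0⟩ f~>⟨1,0⟩ g~>⟨4,3⟩
  e1=⟨0,1⟩ f~>⟨3,3⟩ g~>⟨3,0⟩
  result₁ = [4 3; 3 0]
2) trace h;k:
  e0=⟨1,0⟩ h~>⟨0,3⟩ k~>⟨4,3⟩
  e1=⟨0,1⟩ h~>⟨3,1⟩ k~>⟨3,0⟩
  result₂ = [4 3; 3 0]
Equal? YES — commutes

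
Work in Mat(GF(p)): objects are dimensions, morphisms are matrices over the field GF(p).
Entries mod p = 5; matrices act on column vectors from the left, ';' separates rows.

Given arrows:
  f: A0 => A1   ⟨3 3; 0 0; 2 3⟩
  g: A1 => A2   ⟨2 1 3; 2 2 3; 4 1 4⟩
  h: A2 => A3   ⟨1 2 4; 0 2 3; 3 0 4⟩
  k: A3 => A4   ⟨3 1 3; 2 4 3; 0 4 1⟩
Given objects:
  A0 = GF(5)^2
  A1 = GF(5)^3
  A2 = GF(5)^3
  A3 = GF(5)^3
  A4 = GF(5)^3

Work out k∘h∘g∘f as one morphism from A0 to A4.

Answer: ⟨0 3; 1 3; 2 4⟩

Work:
  e0=⟨1,0⟩ f=>⟨3,0,2⟩ g=>⟨2,2,0⟩ h=>⟨1,4,1⟩ k=>⟨0,1,2⟩
  e1=⟨0,1⟩ f=>⟨3,0,3⟩ g=>⟨0,0,4⟩ h=>⟨1,2,1⟩ k=>⟨3,3,4⟩
⟦path⟧: ⟨0 3; 1 3; 2 4⟩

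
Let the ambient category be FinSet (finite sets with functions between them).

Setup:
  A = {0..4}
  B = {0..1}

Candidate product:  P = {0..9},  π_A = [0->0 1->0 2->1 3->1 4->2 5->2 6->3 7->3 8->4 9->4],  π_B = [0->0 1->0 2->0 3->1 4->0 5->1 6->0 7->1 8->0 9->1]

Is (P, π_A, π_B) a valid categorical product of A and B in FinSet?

|A|·|B| = 5·2 = 10;  |P| = 10
Check the pairing map k ↦ (π_A(k), π_B(k)):
  0 -> (0,0)
  1 -> (0,0)  ✗ repeats pair of k=0
  2 -> (1,0)
  3 -> (1,1)
  4 -> (2,0)
  5 -> (2,1)
  6 -> (3,0)
  7 -> (3,1)
  8 -> (4,0)
  9 -> (4,1)
distinct pairs in image: 9 / 10 needed
  → (0,0) hit at k=0 and k=1

Answer: NOT A VALID PRODUCT — duplicate pair at indices 0,1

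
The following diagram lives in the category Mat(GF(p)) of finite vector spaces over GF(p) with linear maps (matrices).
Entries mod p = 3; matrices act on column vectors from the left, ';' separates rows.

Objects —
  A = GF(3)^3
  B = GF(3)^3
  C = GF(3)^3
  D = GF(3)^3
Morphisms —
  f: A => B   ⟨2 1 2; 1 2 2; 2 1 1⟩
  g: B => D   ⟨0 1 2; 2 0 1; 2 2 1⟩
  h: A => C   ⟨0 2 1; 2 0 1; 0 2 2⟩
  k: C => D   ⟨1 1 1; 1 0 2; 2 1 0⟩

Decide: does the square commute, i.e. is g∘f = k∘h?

Answer: COMMUTES

Work:
1) trace f;g:
  e0=⟨1,0,0⟩ f=>⟨2,1,2⟩ g=>⟨2,0,2⟩
  e1=⟨0,1,0⟩ f=>⟨1,2,1⟩ g=>⟨1,0,1⟩
  e2=⟨0,0,1⟩ f=>⟨2,2,1⟩ g=>⟨1,2,0⟩
  ⟦path⟧₁ = ⟨2 1 1; 0 0 2; 2 1 0⟩
2) trace h;k:
  e0=⟨1,0,0⟩ h=>⟨0,2,0⟩ k=>⟨2,0,2⟩
  e1=⟨0,1,0⟩ h=>⟨2,0,2⟩ k=>⟨1,0,1⟩
  e2=⟨0,0,1⟩ h=>⟨1,1,2⟩ k=>⟨1,2,0⟩
  ⟦path⟧₂ = ⟨2 1 1; 0 0 2; 2 1 0⟩
Equal? equal; square commutes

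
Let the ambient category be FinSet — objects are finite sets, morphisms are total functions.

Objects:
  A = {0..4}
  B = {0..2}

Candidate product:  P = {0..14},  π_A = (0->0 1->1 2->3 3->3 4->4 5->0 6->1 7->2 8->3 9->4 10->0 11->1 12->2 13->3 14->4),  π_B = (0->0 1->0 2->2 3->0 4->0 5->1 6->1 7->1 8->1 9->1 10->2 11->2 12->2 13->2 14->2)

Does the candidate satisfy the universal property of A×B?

Answer: NOT A VALID PRODUCT — duplicate pair at indices 13,2

Trace:
|A|·|B| = 5·3 = 15;  |P| = 15
Check the pairing map k ↦ (π_A(k), π_B(k)):
  0 -> (0,0)
  1 -> (1,0)
  2 -> (3,2)
  3 -> (3,0)
  4 -> (4,0)
  5 -> (0,1)
  6 -> (1,1)
  7 -> (2,1)
  8 -> (3,1)
  9 -> (4,1)
  10 -> (0,2)
  11 -> (1,2)
  12 -> (2,2)
  13 -> (3,2)  ✗ repeats pair of k=2
  14 -> (4,2)
distinct pairs in image: 14 / 15 needed
  → (3,2) hit at k=2 and k=13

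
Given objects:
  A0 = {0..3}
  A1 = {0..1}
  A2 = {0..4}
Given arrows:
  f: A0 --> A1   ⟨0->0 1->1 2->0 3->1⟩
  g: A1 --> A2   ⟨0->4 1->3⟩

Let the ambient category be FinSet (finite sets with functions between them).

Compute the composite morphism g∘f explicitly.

Answer: ⟨0->4 1->3 2->4 3->3⟩

Trace:
  0 f-->0 g-->4
  1 f-->1 g-->3
  2 f-->0 g-->4
  3 f-->1 g-->3
result: ⟨0->4 1->3 2->4 3->3⟩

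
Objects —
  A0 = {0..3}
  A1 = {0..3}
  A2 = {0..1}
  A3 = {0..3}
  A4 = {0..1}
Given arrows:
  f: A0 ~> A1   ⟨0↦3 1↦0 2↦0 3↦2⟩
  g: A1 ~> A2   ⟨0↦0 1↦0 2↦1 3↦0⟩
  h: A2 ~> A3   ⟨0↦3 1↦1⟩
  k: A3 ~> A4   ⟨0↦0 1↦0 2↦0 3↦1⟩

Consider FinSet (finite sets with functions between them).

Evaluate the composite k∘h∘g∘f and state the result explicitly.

  0 f~>3 g~>0 h~>3 k~>1
  1 f~>0 g~>0 h~>3 k~>1
  2 f~>0 g~>0 h~>3 k~>1
  3 f~>2 g~>1 h~>1 k~>0
⟦path⟧: ⟨0↦1 1↦1 2↦1 3↦0⟩

Answer: ⟨0↦1 1↦1 2↦1 3↦0⟩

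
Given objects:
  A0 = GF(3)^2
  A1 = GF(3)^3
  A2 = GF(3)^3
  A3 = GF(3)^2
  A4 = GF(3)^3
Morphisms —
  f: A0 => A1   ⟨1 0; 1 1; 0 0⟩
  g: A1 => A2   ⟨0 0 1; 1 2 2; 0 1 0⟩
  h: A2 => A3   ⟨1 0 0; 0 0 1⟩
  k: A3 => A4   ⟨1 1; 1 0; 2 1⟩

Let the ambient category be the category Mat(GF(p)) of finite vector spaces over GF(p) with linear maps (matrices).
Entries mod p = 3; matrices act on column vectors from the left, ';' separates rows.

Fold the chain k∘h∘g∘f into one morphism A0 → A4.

  e0=⟨1,0⟩ f=>⟨1,1,0⟩ g=>⟨0,0,1⟩ h=>⟨0,1⟩ k=>⟨1,0,1⟩
  e1=⟨0,1⟩ f=>⟨0,1,0⟩ g=>⟨0,2,1⟩ h=>⟨0,1⟩ k=>⟨1,0,1⟩
composite: ⟨1 1; 0 0; 1 1⟩

Answer: ⟨1 1; 0 0; 1 1⟩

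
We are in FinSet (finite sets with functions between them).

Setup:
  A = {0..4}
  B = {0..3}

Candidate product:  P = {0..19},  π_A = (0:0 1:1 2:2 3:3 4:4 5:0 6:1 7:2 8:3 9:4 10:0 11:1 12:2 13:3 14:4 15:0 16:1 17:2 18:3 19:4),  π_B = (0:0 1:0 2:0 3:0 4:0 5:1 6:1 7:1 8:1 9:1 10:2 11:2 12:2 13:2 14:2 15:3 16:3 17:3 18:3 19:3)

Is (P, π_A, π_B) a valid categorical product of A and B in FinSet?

|A|·|B| = 5·4 = 20;  |P| = 20
Check the pairing map k ↦ (π_A(k), π_B(k)):
  0 : (0,0)
  1 : (1,0)
  2 : (2,0)
  3 : (3,0)
  4 : (4,0)
  5 : (0,1)
  6 : (1,1)
  7 : (2,1)
  8 : (3,1)
  9 : (4,1)
  10 : (0,2)
  11 : (1,2)
  12 : (2,2)
  13 : (3,2)
  14 : (4,2)
  15 : (0,3)
  16 : (1,3)
  17 : (2,3)
  18 : (3,3)
  19 : (4,3)
distinct pairs in image: 20 / 20 needed
  → bijection onto A×B; projections well-typed.

Answer: VALID PRODUCT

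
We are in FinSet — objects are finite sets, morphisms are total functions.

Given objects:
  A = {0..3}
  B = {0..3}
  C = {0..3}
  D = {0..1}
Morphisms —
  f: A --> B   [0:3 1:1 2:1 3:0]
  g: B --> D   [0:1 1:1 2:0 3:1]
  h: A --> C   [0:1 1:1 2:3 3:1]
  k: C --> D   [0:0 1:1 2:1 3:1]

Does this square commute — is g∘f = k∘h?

Answer: COMMUTES

Trace:
Path 1 = f;g:
  0 f-->3 g-->1
  1 f-->1 g-->1
  2 f-->1 g-->1
  3 f-->0 g-->1
  ⟦path⟧₁ = [0:1 1:1 2:1 3:1]
Path 2 = h;k:
  0 h-->1 k-->1
  1 h-->1 k-->1
  2 h-->3 k-->1
  3 h-->1 k-->1
  ⟦path⟧₂ = [0:1 1:1 2:1 3:1]
Equal? YES — commutes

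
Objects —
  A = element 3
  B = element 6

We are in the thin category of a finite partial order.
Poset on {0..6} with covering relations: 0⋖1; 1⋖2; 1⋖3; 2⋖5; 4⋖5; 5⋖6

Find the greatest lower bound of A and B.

Answer: A∧B = 1

Trace:
Lower bounds of A=3 and B=6: {0,1}
  0 <= 1
  1 <= 1
glb = 1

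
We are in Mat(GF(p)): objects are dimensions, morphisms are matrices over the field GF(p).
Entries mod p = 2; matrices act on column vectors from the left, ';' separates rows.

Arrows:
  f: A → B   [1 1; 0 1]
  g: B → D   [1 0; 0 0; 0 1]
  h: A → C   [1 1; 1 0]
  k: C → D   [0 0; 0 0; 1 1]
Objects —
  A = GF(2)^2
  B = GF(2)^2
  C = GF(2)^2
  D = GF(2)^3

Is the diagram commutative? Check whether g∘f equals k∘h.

Answer: DOES NOT COMMUTE

Work:
1) trace f;g:
  e0=(1,0) f→(1,0) g→(1,0,0)
  e1=(0,1) f→(1,1) g→(1,0,1)
  result₁ = [1 1; 0 0; 0 1]
2) trace h;k:
  e0=(1,0) h→(1,1) k→(0,0,0)
  e1=(0,1) h→(1,0) k→(0,0,1)
  result₂ = [0 0; 0 0; 0 1]
Equal? differ; not commutative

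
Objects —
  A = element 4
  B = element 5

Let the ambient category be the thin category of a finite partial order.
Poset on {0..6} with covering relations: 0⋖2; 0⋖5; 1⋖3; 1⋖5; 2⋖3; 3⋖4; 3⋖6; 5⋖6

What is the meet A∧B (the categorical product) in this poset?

Lower bounds of A=4 and B=5: {0,1}
  maximal lower bounds 0 and 1 are incomparable: neither 0<=1 nor 1<=0
→ no greatest lower bound exists

Answer: NO MEET EXISTS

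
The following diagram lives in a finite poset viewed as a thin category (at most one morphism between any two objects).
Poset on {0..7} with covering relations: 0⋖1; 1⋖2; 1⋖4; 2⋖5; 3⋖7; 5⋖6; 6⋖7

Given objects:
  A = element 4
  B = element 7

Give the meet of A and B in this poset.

Answer: A∧B = 1

Trace:
{x : x<=A ∧ x<=B} = {0,1}  (A=4, B=7)
  0 <= 1
  1 <= 1
glb = 1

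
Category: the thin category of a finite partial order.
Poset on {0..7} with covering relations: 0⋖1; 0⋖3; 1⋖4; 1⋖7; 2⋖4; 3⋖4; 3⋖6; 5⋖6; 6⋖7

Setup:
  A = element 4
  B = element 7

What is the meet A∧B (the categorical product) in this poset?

Lower bounds of A=4 and B=7: {0,1,3}
  maximal lower bounds 1 and 3 are incomparable: neither 1⊑3 nor 3⊑1
→ no greatest lower bound exists

Answer: NO MEET EXISTS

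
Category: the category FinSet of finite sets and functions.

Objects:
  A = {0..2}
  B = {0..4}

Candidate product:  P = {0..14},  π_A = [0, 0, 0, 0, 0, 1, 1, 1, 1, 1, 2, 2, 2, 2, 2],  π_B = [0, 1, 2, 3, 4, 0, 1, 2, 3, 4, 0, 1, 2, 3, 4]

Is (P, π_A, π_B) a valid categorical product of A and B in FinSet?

|A|·|B| = 3·5 = 15;  |P| = 15
Check the pairing map k ↦ (π_A(k), π_B(k)):
  0 ↦ (0,0)
  1 ↦ (0,1)
  2 ↦ (0,2)
  3 ↦ (0,3)
  4 ↦ (0,4)
  5 ↦ (1,0)
  6 ↦ (1,1)
  7 ↦ (1,2)
  8 ↦ (1,3)
  9 ↦ (1,4)
  10 ↦ (2,0)
  11 ↦ (2,1)
  12 ↦ (2,2)
  13 ↦ (2,3)
  14 ↦ (2,4)
distinct pairs in image: 15 / 15 needed
  → bijection onto A×B; projections well-typed.

Answer: VALID PRODUCT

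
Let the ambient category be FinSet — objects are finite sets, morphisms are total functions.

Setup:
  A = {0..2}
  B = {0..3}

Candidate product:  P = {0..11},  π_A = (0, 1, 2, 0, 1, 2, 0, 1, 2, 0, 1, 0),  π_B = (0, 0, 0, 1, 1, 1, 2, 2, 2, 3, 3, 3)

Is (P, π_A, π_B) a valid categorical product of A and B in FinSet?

Answer: NOT A VALID PRODUCT — duplicate pair at indices 9,11

Trace:
|A|·|B| = 3·4 = 12;  |P| = 12
Check the pairing map k ↦ (π_A(k), π_B(k)):
  0 : (0,0)
  1 : (1,0)
  2 : (2,0)
  3 : (0,1)
  4 : (1,1)
  5 : (2,1)
  6 : (0,2)
  7 : (1,2)
  8 : (2,2)
  9 : (0,3)
  10 : (1,3)
  11 : (0,3)  ✗ repeats pair of k=9
distinct pairs in image: 11 / 12 needed
  → (0,3) hit at k=9 and k=11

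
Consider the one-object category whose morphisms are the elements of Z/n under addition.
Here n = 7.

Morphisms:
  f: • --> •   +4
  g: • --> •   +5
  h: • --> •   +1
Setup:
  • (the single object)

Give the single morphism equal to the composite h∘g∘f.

Answer: +3

Derivation:
  0 +4≡4 +5≡2 +1≡3  (mod 7)
result: +3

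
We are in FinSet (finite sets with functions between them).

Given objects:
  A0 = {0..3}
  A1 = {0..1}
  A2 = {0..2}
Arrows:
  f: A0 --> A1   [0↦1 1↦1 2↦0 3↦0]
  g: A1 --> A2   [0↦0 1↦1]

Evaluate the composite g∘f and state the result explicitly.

Answer: [0↦1 1↦1 2↦0 3↦0]

Work:
  0 f-->1 g-->1
  1 f-->1 g-->1
  2 f-->0 g-->0
  3 f-->0 g-->0
⟦path⟧: [0↦1 1↦1 2↦0 3↦0]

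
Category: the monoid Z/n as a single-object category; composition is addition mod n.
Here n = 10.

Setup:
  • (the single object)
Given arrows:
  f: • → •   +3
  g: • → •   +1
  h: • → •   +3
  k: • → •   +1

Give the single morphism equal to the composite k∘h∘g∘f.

Answer: +8

Derivation:
  0 +3≡3 +1≡4 +3≡7 +1≡8  (mod 10)
composite: +8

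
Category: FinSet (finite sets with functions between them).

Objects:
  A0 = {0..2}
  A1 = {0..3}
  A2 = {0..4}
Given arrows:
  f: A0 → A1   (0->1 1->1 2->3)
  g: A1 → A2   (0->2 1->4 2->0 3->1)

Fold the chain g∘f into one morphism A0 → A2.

  0 f→1 g→4
  1 f→1 g→4
  2 f→3 g→1
result: (0->4 1->4 2->1)

Answer: (0->4 1->4 2->1)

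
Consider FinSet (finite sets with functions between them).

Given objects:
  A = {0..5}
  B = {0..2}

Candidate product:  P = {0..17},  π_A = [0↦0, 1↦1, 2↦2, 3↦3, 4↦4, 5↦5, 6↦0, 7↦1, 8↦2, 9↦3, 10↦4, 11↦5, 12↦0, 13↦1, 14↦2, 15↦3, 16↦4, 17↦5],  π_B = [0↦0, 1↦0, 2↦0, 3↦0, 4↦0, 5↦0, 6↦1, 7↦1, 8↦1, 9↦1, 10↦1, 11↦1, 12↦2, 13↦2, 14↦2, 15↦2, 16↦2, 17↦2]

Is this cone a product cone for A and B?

Answer: VALID PRODUCT

Work:
|A|·|B| = 6·3 = 18;  |P| = 18
Check the pairing map k ↦ (π_A(k), π_B(k)):
  0 ↦ (0,0)
  1 ↦ (1,0)
  2 ↦ (2,0)
  3 ↦ (3,0)
  4 ↦ (4,0)
  5 ↦ (5,0)
  6 ↦ (0,1)
  7 ↦ (1,1)
  8 ↦ (2,1)
  9 ↦ (3,1)
  10 ↦ (4,1)
  11 ↦ (5,1)
  12 ↦ (0,2)
  13 ↦ (1,2)
  14 ↦ (2,2)
  15 ↦ (3,2)
  16 ↦ (4,2)
  17 ↦ (5,2)
distinct pairs in image: 18 / 18 needed
  → bijection onto A×B; projections well-typed.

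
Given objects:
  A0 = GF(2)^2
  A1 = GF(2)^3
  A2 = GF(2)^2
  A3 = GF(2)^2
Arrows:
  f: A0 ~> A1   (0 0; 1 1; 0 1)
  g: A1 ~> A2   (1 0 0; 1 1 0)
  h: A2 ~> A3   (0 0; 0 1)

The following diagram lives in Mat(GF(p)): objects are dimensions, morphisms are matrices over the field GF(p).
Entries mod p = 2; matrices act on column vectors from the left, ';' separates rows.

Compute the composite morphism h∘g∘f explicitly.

Answer: (0 0; 1 1)

Work:
  e0=⟨1,0⟩ f~>⟨0,1,0⟩ g~>⟨0,1⟩ h~>⟨0,1⟩
  e1=⟨0,1⟩ f~>⟨0,1,1⟩ g~>⟨0,1⟩ h~>⟨0,1⟩
composite: (0 0; 1 1)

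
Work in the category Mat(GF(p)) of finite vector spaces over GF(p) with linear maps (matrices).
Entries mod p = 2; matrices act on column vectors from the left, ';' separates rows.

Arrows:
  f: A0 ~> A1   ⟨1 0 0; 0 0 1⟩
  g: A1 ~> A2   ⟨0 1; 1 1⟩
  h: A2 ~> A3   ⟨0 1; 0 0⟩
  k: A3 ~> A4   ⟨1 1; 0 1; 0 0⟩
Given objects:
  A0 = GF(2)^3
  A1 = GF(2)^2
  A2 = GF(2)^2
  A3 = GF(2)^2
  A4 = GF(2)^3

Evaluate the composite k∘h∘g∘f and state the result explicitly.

Answer: ⟨1 0 1; 0 0 0; 0 0 0⟩

Derivation:
  e0=[1,0,0] f~>[1,0] g~>[0,1] h~>[1,0] k~>[1,0,0]
  e1=[0,1,0] f~>[0,0] g~>[0,0] h~>[0,0] k~>[0,0,0]
  e2=[0,0,1] f~>[0,1] g~>[1,1] h~>[1,0] k~>[1,0,0]
⟦path⟧: ⟨1 0 1; 0 0 0; 0 0 0⟩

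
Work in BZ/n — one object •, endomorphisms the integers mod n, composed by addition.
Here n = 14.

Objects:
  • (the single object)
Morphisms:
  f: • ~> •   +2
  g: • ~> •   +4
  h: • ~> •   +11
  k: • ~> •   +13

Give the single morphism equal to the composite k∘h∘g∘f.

  0 +2≡2 +4≡6 +11≡3 +13≡2  (mod 14)
result: +2

Answer: +2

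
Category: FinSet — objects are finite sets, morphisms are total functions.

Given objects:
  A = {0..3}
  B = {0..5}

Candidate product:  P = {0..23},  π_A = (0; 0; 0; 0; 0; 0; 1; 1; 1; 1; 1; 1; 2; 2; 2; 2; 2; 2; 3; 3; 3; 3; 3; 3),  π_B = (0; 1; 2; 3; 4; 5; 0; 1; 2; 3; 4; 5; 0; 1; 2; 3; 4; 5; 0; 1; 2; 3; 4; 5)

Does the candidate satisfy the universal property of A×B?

Answer: VALID PRODUCT

Work:
|A|·|B| = 4·6 = 24;  |P| = 24
Check the pairing map k ↦ (π_A(k), π_B(k)):
  0 : (0,0)
  1 : (0,1)
  2 : (0,2)
  3 : (0,3)
  4 : (0,4)
  5 : (0,5)
  6 : (1,0)
  7 : (1,1)
  8 : (1,2)
  9 : (1,3)
  10 : (1,4)
  11 : (1,5)
  12 : (2,0)
  13 : (2,1)
  14 : (2,2)
  15 : (2,3)
  16 : (2,4)
  17 : (2,5)
  18 : (3,0)
  19 : (3,1)
  20 : (3,2)
  21 : (3,3)
  22 : (3,4)
  23 : (3,5)
distinct pairs in image: 24 / 24 needed
  → bijection onto A×B; projections well-typed.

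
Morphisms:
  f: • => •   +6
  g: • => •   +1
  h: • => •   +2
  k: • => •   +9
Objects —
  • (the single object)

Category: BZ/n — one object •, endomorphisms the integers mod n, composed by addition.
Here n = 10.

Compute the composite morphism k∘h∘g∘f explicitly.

  0 +6≡6 +1≡7 +2≡9 +9≡8  (mod 10)
⟦path⟧: +8

Answer: +8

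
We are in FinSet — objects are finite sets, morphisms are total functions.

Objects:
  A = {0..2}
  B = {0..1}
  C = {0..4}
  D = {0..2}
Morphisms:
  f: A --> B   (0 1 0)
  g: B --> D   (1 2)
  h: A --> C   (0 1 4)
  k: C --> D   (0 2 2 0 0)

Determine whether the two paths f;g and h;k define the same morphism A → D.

Answer: DOES NOT COMMUTE

Work:
Along f;g (path 1):
  0 f-->0 g-->1
  1 f-->1 g-->2
  2 f-->0 g-->1
  ⟦path⟧₁ = (1 2 1)
Along h;k (path 2):
  0 h-->0 k-->0
  1 h-->1 k-->2
  2 h-->4 k-->0
  ⟦path⟧₂ = (0 2 0)
Equal? differ; not commutative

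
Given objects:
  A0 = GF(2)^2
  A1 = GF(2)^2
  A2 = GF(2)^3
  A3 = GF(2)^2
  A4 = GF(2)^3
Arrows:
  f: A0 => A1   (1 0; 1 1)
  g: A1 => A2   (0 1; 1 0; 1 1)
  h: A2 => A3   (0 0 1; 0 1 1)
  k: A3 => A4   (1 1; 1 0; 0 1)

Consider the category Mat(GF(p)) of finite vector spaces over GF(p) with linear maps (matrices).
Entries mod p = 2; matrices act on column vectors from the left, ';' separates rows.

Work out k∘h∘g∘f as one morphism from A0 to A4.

Answer: (1 0; 0 1; 1 1)

Trace:
  e0=[1,0] f=>[1,1] g=>[1,1,0] h=>[0,1] k=>[1,0,1]
  e1=[0,1] f=>[0,1] g=>[1,0,1] h=>[1,1] k=>[0,1,1]
composite: (1 0; 0 1; 1 1)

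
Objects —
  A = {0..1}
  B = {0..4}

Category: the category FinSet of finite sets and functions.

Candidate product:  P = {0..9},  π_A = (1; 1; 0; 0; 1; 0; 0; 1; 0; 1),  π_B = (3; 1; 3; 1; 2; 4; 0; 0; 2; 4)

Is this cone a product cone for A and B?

Answer: VALID PRODUCT

Derivation:
|A|·|B| = 2·5 = 10;  |P| = 10
Check the pairing map k ↦ (π_A(k), π_B(k)):
  0 : (1,3)
  1 : (1,1)
  2 : (0,3)
  3 : (0,1)
  4 : (1,2)
  5 : (0,4)
  6 : (0,0)
  7 : (1,0)
  8 : (0,2)
  9 : (1,4)
distinct pairs in image: 10 / 10 needed
  → bijection onto A×B; projections well-typed.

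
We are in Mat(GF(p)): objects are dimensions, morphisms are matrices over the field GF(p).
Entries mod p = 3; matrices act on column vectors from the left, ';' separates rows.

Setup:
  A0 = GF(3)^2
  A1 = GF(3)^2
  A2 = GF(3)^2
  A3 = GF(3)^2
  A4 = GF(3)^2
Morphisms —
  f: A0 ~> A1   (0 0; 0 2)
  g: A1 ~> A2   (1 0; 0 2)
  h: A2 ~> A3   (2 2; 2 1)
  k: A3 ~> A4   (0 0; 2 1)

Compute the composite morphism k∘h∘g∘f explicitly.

  e0=[1,0] f~>[0,0] g~>[0,0] h~>[0,0] k~>[0,0]
  e1=[0,1] f~>[0,2] g~>[0,1] h~>[2,1] k~>[0,2]
⟦path⟧: (0 0; 0 2)

Answer: (0 0; 0 2)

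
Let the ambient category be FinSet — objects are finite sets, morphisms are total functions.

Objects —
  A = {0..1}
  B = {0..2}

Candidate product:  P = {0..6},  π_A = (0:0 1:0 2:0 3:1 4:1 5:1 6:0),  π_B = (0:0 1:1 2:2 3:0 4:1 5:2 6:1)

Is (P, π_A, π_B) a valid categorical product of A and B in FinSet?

|A|·|B| = 2·3 = 6;  |P| = 7
  → cardinalities differ; no bijection possible.

Answer: NOT A VALID PRODUCT — |P|=7 ≠ |A|·|B|=6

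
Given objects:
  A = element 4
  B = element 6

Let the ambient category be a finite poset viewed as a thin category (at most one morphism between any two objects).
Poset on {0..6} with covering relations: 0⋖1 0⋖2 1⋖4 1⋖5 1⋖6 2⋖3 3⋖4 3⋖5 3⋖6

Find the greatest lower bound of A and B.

Answer: NO MEET EXISTS

Trace:
Lower bounds of A=4 and B=6: {0,1,2,3}
  maximal lower bounds 1 and 3 are incomparable: neither 1⊑3 nor 3⊑1
→ no greatest lower bound exists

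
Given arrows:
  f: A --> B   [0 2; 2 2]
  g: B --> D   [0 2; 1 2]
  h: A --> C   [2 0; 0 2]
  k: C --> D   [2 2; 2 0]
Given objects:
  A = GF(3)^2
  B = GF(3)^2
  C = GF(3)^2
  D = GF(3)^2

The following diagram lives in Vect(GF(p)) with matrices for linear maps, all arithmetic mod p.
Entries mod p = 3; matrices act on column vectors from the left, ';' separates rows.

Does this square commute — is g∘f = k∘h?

Path 1 = f;g:
  e0=[1,0] f-->[0,2] g-->[1,1]
  e1=[0,1] f-->[2,2] g-->[1,0]
  result₁ = [1 1; 1 0]
Path 2 = h;k:
  e0=[1,0] h-->[2,0] k-->[1,1]
  e1=[0,1] h-->[0,2] k-->[1,0]
  result₂ = [1 1; 1 0]
Equal? equal; square commutes

Answer: COMMUTES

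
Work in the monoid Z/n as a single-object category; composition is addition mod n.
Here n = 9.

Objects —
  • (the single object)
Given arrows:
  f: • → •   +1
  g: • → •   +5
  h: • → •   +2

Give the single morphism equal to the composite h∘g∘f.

  0 +1≡1 +5≡6 +2≡8  (mod 9)
composite: +8

Answer: +8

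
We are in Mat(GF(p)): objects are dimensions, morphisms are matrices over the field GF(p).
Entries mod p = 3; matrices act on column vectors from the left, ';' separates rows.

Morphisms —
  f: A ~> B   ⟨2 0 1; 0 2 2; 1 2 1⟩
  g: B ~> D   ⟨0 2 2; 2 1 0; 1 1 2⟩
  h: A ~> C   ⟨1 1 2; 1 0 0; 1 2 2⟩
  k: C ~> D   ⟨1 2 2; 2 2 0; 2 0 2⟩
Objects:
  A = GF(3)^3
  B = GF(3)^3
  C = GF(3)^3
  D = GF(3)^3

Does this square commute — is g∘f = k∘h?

Along f;g (path 1):
  e0=(1,0,0) f~>(2,0,1) g~>(2,1,1)
  e1=(0,1,0) f~>(0,2,2) g~>(2,2,0)
  e2=(0,0,1) f~>(1,2,1) g~>(0,1,2)
  result₁ = ⟨2 2 0; 1 2 1; 1 0 2⟩
Along h;k (path 2):
  e0=(1,0,0) h~>(1,1,1) k~>(2,1,1)
  e1=(0,1,0) h~>(1,0,2) k~>(2,2,0)
  e2=(0,0,1) h~>(2,0,2) k~>(0,1,2)
  result₂ = ⟨2 2 0; 1 2 1; 1 0 2⟩
Equal? same morphism ✓

Answer: COMMUTES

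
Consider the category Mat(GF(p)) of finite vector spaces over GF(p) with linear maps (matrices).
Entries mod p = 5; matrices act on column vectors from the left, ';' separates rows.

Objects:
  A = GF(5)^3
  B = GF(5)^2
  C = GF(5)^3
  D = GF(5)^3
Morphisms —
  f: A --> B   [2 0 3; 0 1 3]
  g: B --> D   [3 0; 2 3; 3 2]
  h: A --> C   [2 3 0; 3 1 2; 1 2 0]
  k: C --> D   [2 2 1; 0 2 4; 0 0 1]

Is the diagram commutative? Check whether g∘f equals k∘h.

Answer: DOES NOT COMMUTE

Work:
Path 1 = f;g:
  e0=[1,0,0] f-->[2,0] g-->[1,4,1]
  e1=[0,1,0] f-->[0,1] g-->[0,3,2]
  e2=[0,0,1] f-->[3,3] g-->[4,0,0]
  result₁ = [1 0 4; 4 3 0; 1 2 0]
Path 2 = h;k:
  e0=[1,0,0] h-->[2,3,1] k-->[1,0,1]
  e1=[0,1,0] h-->[3,1,2] k-->[0,0,2]
  e2=[0,0,1] h-->[0,2,0] k-->[4,4,0]
  result₂ = [1 0 4; 0 0 4; 1 2 0]
Equal? NO — does not commute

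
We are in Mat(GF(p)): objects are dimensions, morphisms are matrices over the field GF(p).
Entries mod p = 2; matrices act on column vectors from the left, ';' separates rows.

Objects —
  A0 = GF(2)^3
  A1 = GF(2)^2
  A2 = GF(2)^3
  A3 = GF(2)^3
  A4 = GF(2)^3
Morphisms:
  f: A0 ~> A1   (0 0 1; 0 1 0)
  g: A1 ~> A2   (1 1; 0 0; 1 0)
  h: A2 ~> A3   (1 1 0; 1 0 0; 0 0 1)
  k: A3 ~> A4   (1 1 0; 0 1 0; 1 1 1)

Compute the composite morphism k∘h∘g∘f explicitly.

Answer: (0 0 0; 0 1 1; 0 0 1)

Derivation:
  e0=⟨1,0,0⟩ f~>⟨0,0⟩ g~>⟨0,0,0⟩ h~>⟨0,0,0⟩ k~>⟨0,0,0⟩
  e1=⟨0,1,0⟩ f~>⟨0,1⟩ g~>⟨1,0,0⟩ h~>⟨1,1,0⟩ k~>⟨0,1,0⟩
  e2=⟨0,0,1⟩ f~>⟨1,0⟩ g~>⟨1,0,1⟩ h~>⟨1,1,1⟩ k~>⟨0,1,1⟩
result: (0 0 0; 0 1 1; 0 0 1)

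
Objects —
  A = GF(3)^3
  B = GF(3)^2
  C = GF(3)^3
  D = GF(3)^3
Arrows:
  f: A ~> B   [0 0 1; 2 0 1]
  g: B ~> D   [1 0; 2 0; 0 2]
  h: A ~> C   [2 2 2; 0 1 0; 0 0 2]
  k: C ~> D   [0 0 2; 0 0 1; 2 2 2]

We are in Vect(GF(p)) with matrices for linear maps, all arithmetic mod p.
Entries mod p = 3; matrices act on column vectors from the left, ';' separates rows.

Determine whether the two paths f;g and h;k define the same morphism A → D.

Answer: COMMUTES

Work:
1) trace f;g:
  e0=⟨1,0,0⟩ f~>⟨0,2⟩ g~>⟨0,0,1⟩
  e1=⟨0,1,0⟩ f~>⟨0,0⟩ g~>⟨0,0,0⟩
  e2=⟨0,0,1⟩ f~>⟨1,1⟩ g~>⟨1,2,2⟩
  ⟦path⟧₁ = [0 0 1; 0 0 2; 1 0 2]
2) trace h;k:
  e0=⟨1,0,0⟩ h~>⟨2,0,0⟩ k~>⟨0,0,1⟩
  e1=⟨0,1,0⟩ h~>⟨2,1,0⟩ k~>⟨0,0,0⟩
  e2=⟨0,0,1⟩ h~>⟨2,0,2⟩ k~>⟨1,2,2⟩
  ⟦path⟧₂ = [0 0 1; 0 0 2; 1 0 2]
Equal? equal; square commutes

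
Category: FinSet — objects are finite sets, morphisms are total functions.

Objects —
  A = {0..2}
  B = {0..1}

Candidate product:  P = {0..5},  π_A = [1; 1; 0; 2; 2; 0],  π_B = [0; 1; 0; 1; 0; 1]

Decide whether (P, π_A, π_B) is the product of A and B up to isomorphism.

|A|·|B| = 3·2 = 6;  |P| = 6
Check the pairing map k ↦ (π_A(k), π_B(k)):
  0 -> (1,0)
  1 -> (1,1)
  2 -> (0,0)
  3 -> (2,1)
  4 -> (2,0)
  5 -> (0,1)
distinct pairs in image: 6 / 6 needed
  → bijection onto A×B; projections well-typed.

Answer: VALID PRODUCT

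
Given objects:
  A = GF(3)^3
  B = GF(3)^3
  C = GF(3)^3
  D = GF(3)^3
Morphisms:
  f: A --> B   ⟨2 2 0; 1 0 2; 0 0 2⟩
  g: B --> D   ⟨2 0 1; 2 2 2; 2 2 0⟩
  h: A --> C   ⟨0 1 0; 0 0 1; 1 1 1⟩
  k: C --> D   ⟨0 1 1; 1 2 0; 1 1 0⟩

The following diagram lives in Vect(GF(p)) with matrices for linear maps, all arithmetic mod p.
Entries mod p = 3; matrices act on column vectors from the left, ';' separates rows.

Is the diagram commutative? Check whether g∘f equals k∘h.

Answer: COMMUTES

Derivation:
1) trace f;g:
  e0=⟨1,0,0⟩ f-->⟨2,1,0⟩ g-->⟨1,0,0⟩
  e1=⟨0,1,0⟩ f-->⟨2,0,0⟩ g-->⟨1,1,1⟩
  e2=⟨0,0,1⟩ f-->⟨0,2,2⟩ g-->⟨2,2,1⟩
  composite₁ = ⟨1 1 2; 0 1 2; 0 1 1⟩
2) trace h;k:
  e0=⟨1,0,0⟩ h-->⟨0,0,1⟩ k-->⟨1,0,0⟩
  e1=⟨0,1,0⟩ h-->⟨1,0,1⟩ k-->⟨1,1,1⟩
  e2=⟨0,0,1⟩ h-->⟨0,1,1⟩ k-->⟨2,2,1⟩
  composite₂ = ⟨1 1 2; 0 1 2; 0 1 1⟩
Equal? same morphism ✓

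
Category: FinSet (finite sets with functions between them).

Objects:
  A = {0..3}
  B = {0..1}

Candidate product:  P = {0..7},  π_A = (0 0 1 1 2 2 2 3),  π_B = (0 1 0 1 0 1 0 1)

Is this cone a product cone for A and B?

Answer: NOT A VALID PRODUCT — duplicate pair at indices 4,6

Trace:
|A|·|B| = 4·2 = 8;  |P| = 8
Check the pairing map k ↦ (π_A(k), π_B(k)):
  0 -> (0,0)
  1 -> (0,1)
  2 -> (1,0)
  3 -> (1,1)
  4 -> (2,0)
  5 -> (2,1)
  6 -> (2,0)  ✗ repeats pair of k=4
  7 -> (3,1)
distinct pairs in image: 7 / 8 needed
  → (2,0) hit at k=4 and k=6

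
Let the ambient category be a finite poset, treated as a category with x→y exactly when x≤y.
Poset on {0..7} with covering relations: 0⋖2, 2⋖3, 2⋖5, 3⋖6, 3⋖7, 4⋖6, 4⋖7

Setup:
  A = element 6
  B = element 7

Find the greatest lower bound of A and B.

Answer: NO MEET EXISTS

Work:
{x : x⊑A ∧ x⊑B} = {0,2,3,4}  (A=6, B=7)
  maximal lower bounds 3 and 4 are incomparable: neither 3⊑4 nor 4⊑3
→ no greatest lower bound exists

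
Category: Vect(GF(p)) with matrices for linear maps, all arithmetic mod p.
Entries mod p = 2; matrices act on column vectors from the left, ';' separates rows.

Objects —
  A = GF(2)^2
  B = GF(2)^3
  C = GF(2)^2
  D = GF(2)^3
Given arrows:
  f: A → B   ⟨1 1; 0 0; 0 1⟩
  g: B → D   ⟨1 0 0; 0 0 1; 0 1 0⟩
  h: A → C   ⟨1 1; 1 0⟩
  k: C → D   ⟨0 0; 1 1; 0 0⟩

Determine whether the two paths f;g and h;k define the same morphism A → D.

Answer: DOES NOT COMMUTE

Trace:
Path 1 = f;g:
  e0=(1,0) f→(1,0,0) g→(1,0,0)
  e1=(0,1) f→(1,0,1) g→(1,1,0)
  ⟦path⟧₁ = ⟨1 1; 0 1; 0 0⟩
Path 2 = h;k:
  e0=(1,0) h→(1,1) k→(0,0,0)
  e1=(0,1) h→(1,0) k→(0,1,0)
  ⟦path⟧₂ = ⟨0 0; 0 1; 0 0⟩
Equal? distinct morphisms ✗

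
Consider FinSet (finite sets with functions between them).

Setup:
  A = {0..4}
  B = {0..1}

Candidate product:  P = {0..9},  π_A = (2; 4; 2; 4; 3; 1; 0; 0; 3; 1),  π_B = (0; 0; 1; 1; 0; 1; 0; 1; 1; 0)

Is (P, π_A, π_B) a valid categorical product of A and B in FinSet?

Answer: VALID PRODUCT

Derivation:
|A|·|B| = 5·2 = 10;  |P| = 10
Check the pairing map k ↦ (π_A(k), π_B(k)):
  0 ↦ (2,0)
  1 ↦ (4,0)
  2 ↦ (2,1)
  3 ↦ (4,1)
  4 ↦ (3,0)
  5 ↦ (1,1)
  6 ↦ (0,0)
  7 ↦ (0,1)
  8 ↦ (3,1)
  9 ↦ (1,0)
distinct pairs in image: 10 / 10 needed
  → bijection onto A×B; projections well-typed.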